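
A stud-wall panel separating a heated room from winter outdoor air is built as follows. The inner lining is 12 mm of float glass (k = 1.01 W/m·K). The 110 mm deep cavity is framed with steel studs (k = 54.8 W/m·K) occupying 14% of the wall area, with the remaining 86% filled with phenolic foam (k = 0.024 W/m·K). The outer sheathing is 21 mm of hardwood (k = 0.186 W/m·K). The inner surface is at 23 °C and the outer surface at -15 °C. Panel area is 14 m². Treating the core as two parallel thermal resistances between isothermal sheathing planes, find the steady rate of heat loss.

Q ≈ 3830 W

Sheathing layers in series; stud and cavity paths in parallel between them.
R_inner = 0.012/(1.01×14) = 8.487×10^-4 K/W
R_stud  = 0.11/(54.8×0.14×14) = 0.001024 K/W
R_cav   = 0.11/(0.024×0.86×14) = 0.3807 K/W
1/R_core = 1/R_stud + 1/R_cav → R_core = 0.001021 K/W
R_outer = 0.021/(0.186×14) = 0.008065 K/W
R_total = 0.009935 K/W
Q = ΔT/R_total = 38/0.009935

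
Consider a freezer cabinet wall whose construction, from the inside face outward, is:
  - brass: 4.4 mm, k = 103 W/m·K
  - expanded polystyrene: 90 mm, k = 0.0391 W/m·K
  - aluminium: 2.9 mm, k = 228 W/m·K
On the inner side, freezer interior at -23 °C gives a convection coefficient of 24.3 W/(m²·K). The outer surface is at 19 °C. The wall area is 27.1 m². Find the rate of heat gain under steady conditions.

Q ≈ 486 W

Using the resistance-network approach (series):
R_inner film = 1/(h_i·A) = 1/(24.3×27.1) = 0.001519 K/W
R_brass = L/(kA) = 0.0044/(103×27.1) = 1.576×10^-6 K/W
R_expanded polystyrene = L/(kA) = 0.09/(0.0391×27.1) = 0.08494 K/W
R_aluminium = L/(kA) = 0.0029/(228×27.1) = 4.693×10^-7 K/W
R_total = 0.08646 K/W
Q = ΔT / R_total = 42 / 0.08646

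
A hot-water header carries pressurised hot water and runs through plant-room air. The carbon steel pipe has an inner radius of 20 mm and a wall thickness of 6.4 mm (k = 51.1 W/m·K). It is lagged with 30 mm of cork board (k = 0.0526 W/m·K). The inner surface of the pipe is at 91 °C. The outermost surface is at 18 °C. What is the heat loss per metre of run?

q′ ≈ 31.8 W/m

Radial resistances (cylindrical: R_cond = ln(r_o/r_i)/(2πkL), R_conv = 1/(h·2πrL)):
R_carbon steel pipe wall = ln(26.4/20)/(2π×51.1×1) = 8.647×10^-4 K/W
R_cork board = ln(56.4/26.4)/(2π×0.0526×1) = 2.297 K/W
R_total = 2.298 K/W
Q = ΔT/R_total = 73/2.298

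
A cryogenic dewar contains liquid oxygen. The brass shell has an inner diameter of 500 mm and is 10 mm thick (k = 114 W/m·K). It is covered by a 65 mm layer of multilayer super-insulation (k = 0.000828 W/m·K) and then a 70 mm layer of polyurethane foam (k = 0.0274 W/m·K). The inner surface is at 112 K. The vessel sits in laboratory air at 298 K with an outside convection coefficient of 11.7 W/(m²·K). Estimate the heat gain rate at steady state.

Q ≈ 2.46 W

For a spherical shell R = (1/r₁ − 1/r₂)/(4πk); film R = 1/(h·4πr²). In series:
R_brass shell = (1/0.25 − 1/0.26)/(4π×114) = 1.074×10^-4 K/W
R_multilayer super-insulation = (1/0.26 − 1/0.325)/(4π×0.000828) = 73.93 K/W
R_polyurethane foam = (1/0.325 − 1/0.395)/(4π×0.0274) = 1.584 K/W
R_outer film = 1/(h·4πr_o²) = 1/(11.7×4π×0.395²) = 0.04359 K/W
R_total = 75.56 K/W
Q = ΔT/R_total = 186/75.56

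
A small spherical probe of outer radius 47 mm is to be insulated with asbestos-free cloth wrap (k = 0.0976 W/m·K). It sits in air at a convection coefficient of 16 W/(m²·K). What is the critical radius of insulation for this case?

For a sphere r_cr = 2k/h = 2×0.0976/16
r_cr = 12.2 mm; since the bare radius (47 mm) is above r_cr, any added insulation will reduce heat loss.

r_cr ≈ 12.2 mm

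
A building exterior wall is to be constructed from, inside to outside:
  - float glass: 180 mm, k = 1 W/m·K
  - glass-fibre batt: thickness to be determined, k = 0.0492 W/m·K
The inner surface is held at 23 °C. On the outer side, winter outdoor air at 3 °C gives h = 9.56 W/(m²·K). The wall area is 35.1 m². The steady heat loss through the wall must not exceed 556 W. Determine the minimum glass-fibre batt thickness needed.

L ≈ 48.1 mm

Thermal resistances in series:
R_float glass = L/(kA) = 0.18/(1×35.1) = 0.005128 K/W
R_outer film = 1/(h_o·A) = 1/(9.56×35.1) = 0.00298 K/W
Sum of the known resistances R_other = 0.008108 K/W
Required total resistance R_tot = ΔT/Q_allow = 20/556 = 0.03597 K/W
R_glass-fibre batt = R_tot − R_other = 0.02786 K/W
L = R·k·A = 0.02786×0.0492×35.1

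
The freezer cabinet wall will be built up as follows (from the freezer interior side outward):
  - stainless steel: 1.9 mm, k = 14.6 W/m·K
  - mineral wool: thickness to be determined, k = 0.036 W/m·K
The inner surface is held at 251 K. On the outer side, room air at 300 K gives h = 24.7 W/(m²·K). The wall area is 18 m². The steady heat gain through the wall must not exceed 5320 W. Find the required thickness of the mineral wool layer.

Thermal resistances in series:
R_stainless steel = L/(kA) = 0.0019/(14.6×18) = 7.23×10^-6 K/W
R_outer film = 1/(h_o·A) = 1/(24.7×18) = 0.002249 K/W
Sum of the known resistances R_other = 0.002256 K/W
Required total resistance R_tot = ΔT/Q_allow = 49/5320 = 0.009211 K/W
R_mineral wool = R_tot − R_other = 0.006954 K/W
L = R·k·A = 0.006954×0.036×18

L ≈ 4.51 mm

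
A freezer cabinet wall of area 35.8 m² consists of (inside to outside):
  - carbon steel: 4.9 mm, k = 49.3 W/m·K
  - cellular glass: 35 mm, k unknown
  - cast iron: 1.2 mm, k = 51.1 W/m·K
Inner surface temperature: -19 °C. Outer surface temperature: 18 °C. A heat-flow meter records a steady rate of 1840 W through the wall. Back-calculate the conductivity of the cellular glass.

Using the resistance-network approach (series):
R_carbon steel = L/(kA) = 0.0049/(49.3×35.8) = 2.776×10^-6 K/W
R_cast iron = L/(kA) = 0.0012/(51.1×35.8) = 6.56×10^-7 K/W
Sum of known resistances R_other = 3.432×10^-6 K/W
Total R = ΔT/Q = 37/1840 = 0.02011 K/W
R_cellular glass = R_total − R_other = 0.02011 K/W
k = L/(R·A) = 0.035/(0.02011×35.8)

k ≈ 0.0486 W/(m·K)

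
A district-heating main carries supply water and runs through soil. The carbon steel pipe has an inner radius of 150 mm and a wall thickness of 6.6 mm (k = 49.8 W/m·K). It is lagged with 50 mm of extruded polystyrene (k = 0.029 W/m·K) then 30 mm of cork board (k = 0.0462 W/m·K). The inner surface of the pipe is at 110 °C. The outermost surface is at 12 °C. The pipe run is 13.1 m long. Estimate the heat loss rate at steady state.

Q ≈ 646 W

Radial resistances (cylindrical: R_cond = ln(r_o/r_i)/(2πkL), R_conv = 1/(h·2πrL)):
R_carbon steel pipe wall = ln(156.6/150)/(2π×49.8×13.1) = 1.05×10^-5 K/W
R_extruded polystyrene = ln(206.6/156.6)/(2π×0.029×13.1) = 0.1161 K/W
R_cork board = ln(236.6/206.6)/(2π×0.0462×13.1) = 0.03566 K/W
R_total = 0.1517 K/W
Q = ΔT/R_total = 98/0.1517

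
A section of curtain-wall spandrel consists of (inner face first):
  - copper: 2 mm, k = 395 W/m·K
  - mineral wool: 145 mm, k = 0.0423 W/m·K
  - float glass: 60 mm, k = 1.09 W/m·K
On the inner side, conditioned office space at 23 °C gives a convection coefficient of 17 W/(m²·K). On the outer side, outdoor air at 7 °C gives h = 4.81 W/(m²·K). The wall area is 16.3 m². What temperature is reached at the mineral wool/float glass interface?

Series thermal resistances:
R_inner film = 1/(h_i·A) = 1/(17×16.3) = 0.003609 K/W
R_copper = L/(kA) = 0.002/(395×16.3) = 3.106×10^-7 K/W
R_mineral wool = L/(kA) = 0.145/(0.0423×16.3) = 0.2103 K/W
R_float glass = L/(kA) = 0.06/(1.09×16.3) = 0.003377 K/W
R_outer film = 1/(h_o·A) = 1/(4.81×16.3) = 0.01275 K/W
R_total = 0.23 K/W;  Q = ΔT/R_total = 16/0.23 = 69.55 W
T_interface = T_inner − Q·ΣR(inner→interface) = 23 − 69.6×0.2139

T ≈ 8.12 °C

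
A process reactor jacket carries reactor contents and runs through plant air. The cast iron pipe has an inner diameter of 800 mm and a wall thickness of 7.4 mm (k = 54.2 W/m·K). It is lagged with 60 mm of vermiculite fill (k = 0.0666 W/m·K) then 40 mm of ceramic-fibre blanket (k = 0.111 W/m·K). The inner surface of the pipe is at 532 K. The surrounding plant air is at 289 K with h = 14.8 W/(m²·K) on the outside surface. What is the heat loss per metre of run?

Radial resistances (cylindrical: R_cond = ln(r_o/r_i)/(2πkL), R_conv = 1/(h·2πrL)):
R_cast iron pipe wall = ln(407.4/400)/(2π×54.2×1) = 5.383×10^-5 K/W
R_vermiculite fill = ln(467.4/407.4)/(2π×0.0666×1) = 0.3283 K/W
R_ceramic-fibre blanket = ln(507.4/467.4)/(2π×0.111×1) = 0.1177 K/W
R_outer film = 1/(h_o·2πr_oL) = 1/(14.8×2π×0.5074×1) = 0.02119 K/W
R_total = 0.4673 K/W
Q = ΔT/R_total = 243/0.4673

q′ ≈ 520 W/m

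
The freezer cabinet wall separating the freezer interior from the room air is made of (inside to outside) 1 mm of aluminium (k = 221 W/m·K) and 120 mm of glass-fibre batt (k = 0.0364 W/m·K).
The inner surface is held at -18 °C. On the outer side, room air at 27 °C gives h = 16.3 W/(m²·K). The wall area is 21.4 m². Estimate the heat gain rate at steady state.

Q ≈ 287 W

Thermal resistances in series:
R_aluminium = L/(kA) = 0.001/(221×21.4) = 2.114×10^-7 K/W
R_glass-fibre batt = L/(kA) = 0.12/(0.0364×21.4) = 0.1541 K/W
R_outer film = 1/(h_o·A) = 1/(16.3×21.4) = 0.002867 K/W
R_total = 0.1569 K/W
Q = ΔT / R_total = 45 / 0.1569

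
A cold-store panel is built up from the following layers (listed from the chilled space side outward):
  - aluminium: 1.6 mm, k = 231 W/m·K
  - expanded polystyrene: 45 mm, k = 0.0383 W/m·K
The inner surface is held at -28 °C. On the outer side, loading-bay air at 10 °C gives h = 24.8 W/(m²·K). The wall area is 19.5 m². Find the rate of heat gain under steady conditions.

Q ≈ 610 W

Thermal resistances in series:
R_aluminium = L/(kA) = 0.0016/(231×19.5) = 3.552×10^-7 K/W
R_expanded polystyrene = L/(kA) = 0.045/(0.0383×19.5) = 0.06025 K/W
R_outer film = 1/(h_o·A) = 1/(24.8×19.5) = 0.002068 K/W
R_total = 0.06232 K/W
Q = ΔT / R_total = 38 / 0.06232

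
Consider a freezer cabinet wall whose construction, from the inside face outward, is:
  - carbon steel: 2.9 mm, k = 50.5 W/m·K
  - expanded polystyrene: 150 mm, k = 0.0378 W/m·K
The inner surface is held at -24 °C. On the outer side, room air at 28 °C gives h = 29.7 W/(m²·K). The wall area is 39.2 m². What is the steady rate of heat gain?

Treating each layer as a thermal resistance in series:
R_carbon steel = L/(kA) = 0.0029/(50.5×39.2) = 1.465×10^-6 K/W
R_expanded polystyrene = L/(kA) = 0.15/(0.0378×39.2) = 0.1012 K/W
R_outer film = 1/(h_o·A) = 1/(29.7×39.2) = 8.589×10^-4 K/W
R_total = 0.1021 K/W
Q = ΔT / R_total = 52 / 0.1021

Q ≈ 509 W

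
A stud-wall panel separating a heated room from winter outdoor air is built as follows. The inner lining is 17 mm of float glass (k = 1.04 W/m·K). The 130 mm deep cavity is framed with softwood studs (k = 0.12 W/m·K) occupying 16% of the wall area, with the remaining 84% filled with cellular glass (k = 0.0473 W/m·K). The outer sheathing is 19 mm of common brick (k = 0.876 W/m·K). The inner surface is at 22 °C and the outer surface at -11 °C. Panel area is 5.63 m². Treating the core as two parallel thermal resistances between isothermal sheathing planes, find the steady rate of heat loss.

Q ≈ 82.8 W

Sheathing layers in series; stud and cavity paths in parallel between them.
R_inner = 0.017/(1.04×5.63) = 0.002903 K/W
R_stud  = 0.13/(0.12×0.16×5.63) = 1.203 K/W
R_cav   = 0.13/(0.0473×0.84×5.63) = 0.5812 K/W
1/R_core = 1/R_stud + 1/R_cav → R_core = 0.3918 K/W
R_outer = 0.019/(0.876×5.63) = 0.003852 K/W
R_total = 0.3986 K/W
Q = ΔT/R_total = 33/0.3986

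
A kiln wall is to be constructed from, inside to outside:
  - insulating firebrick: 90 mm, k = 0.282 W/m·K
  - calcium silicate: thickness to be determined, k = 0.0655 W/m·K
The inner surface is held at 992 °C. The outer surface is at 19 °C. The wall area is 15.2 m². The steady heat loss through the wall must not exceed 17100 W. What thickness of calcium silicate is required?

L ≈ 35.7 mm

Using the resistance-network approach (series):
R_insulating firebrick = L/(kA) = 0.09/(0.282×15.2) = 0.021 K/W
Sum of the known resistances R_other = 0.021 K/W
Required total resistance R_tot = ΔT/Q_allow = 973/17100 = 0.0569 K/W
R_calcium silicate = R_tot − R_other = 0.0359 K/W
L = R·k·A = 0.0359×0.0655×15.2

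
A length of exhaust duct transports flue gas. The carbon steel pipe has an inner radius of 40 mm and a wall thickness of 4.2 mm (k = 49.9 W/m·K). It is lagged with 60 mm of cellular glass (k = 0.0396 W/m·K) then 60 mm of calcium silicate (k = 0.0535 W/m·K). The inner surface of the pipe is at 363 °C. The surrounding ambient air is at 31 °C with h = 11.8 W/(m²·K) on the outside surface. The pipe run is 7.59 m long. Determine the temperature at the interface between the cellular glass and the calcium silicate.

Cylindrical conduction, so R = ln(r₂/r₁)/(2πkL) per layer, in series:
R_carbon steel pipe wall = ln(44.2/40)/(2π×49.9×7.59) = 4.196×10^-5 K/W
R_cellular glass = ln(104.2/44.2)/(2π×0.0396×7.59) = 0.4541 K/W
R_calcium silicate = ln(164.2/104.2)/(2π×0.0535×7.59) = 0.1782 K/W
R_outer film = 1/(h_o·2πr_oL) = 1/(11.8×2π×0.1642×7.59) = 0.01082 K/W
R_total = 0.6432 K/W
Q = ΔT/R_total = 332/0.6432
Q = 516 W
T_interface = T_inner − Q·ΣR(inner→interface) = 363 − 516×0.4542

T ≈ 129 °C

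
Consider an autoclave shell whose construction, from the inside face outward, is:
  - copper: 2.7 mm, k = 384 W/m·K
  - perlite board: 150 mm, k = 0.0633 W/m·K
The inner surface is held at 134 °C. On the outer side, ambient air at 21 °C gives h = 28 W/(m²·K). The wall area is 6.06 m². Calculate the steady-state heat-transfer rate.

Q ≈ 285 W

Using the resistance-network approach (series):
R_copper = L/(kA) = 0.0027/(384×6.06) = 1.16×10^-6 K/W
R_perlite board = L/(kA) = 0.15/(0.0633×6.06) = 0.391 K/W
R_outer film = 1/(h_o·A) = 1/(28×6.06) = 0.005893 K/W
R_total = 0.3969 K/W
Q = ΔT / R_total = 113 / 0.3969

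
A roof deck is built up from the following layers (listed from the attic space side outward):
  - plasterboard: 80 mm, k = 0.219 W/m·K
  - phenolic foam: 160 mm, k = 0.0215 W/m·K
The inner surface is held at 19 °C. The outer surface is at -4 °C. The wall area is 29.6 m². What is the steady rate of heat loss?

Q ≈ 87.2 W

Treating each layer as a thermal resistance in series:
R_plasterboard = L/(kA) = 0.08/(0.219×29.6) = 0.01234 K/W
R_phenolic foam = L/(kA) = 0.16/(0.0215×29.6) = 0.2514 K/W
R_total = 0.2638 K/W
Q = ΔT / R_total = 23 / 0.2638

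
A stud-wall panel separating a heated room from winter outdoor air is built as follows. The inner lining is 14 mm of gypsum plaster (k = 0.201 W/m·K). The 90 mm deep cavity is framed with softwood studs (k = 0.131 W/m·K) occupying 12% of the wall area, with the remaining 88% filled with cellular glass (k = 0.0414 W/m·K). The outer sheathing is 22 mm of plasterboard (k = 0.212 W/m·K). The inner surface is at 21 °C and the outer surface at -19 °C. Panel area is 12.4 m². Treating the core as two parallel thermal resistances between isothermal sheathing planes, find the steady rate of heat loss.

Q ≈ 261 W

Sheathing layers in series; stud and cavity paths in parallel between them.
R_inner = 0.014/(0.201×12.4) = 0.005617 K/W
R_stud  = 0.09/(0.131×0.12×12.4) = 0.4617 K/W
R_cav   = 0.09/(0.0414×0.88×12.4) = 0.1992 K/W
1/R_core = 1/R_stud + 1/R_cav → R_core = 0.1392 K/W
R_outer = 0.022/(0.212×12.4) = 0.008369 K/W
R_total = 0.1532 K/W
Q = ΔT/R_total = 40/0.1532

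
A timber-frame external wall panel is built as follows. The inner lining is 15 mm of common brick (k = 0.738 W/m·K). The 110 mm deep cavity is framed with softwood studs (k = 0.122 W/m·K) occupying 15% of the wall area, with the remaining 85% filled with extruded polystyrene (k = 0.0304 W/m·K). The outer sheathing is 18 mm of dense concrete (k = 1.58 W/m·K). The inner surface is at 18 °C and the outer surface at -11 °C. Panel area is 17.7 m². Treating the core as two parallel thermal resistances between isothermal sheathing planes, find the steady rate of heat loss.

Sheathing layers in series; stud and cavity paths in parallel between them.
R_inner = 0.015/(0.738×17.7) = 0.001148 K/W
R_stud  = 0.11/(0.122×0.15×17.7) = 0.3396 K/W
R_cav   = 0.11/(0.0304×0.85×17.7) = 0.2405 K/W
1/R_core = 1/R_stud + 1/R_cav → R_core = 0.1408 K/W
R_outer = 0.018/(1.58×17.7) = 6.436×10^-4 K/W
R_total = 0.1426 K/W
Q = ΔT/R_total = 29/0.1426

Q ≈ 203 W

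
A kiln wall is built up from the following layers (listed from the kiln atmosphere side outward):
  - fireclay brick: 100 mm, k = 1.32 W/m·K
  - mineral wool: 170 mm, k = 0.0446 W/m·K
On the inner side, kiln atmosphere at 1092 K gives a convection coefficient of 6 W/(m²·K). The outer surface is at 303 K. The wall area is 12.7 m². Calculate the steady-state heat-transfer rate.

Q ≈ 2470 W

Series thermal resistances:
R_inner film = 1/(h_i·A) = 1/(6×12.7) = 0.01312 K/W
R_fireclay brick = L/(kA) = 0.1/(1.32×12.7) = 0.005965 K/W
R_mineral wool = L/(kA) = 0.17/(0.0446×12.7) = 0.3001 K/W
R_total = 0.3192 K/W
Q = ΔT / R_total = 789 / 0.3192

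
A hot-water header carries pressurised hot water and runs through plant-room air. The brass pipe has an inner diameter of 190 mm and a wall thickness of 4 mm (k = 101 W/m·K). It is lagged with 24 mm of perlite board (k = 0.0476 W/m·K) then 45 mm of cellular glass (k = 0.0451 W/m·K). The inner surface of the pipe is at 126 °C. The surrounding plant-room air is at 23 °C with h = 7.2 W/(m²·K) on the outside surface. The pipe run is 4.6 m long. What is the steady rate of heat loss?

Q ≈ 242 W

Radial resistances (cylindrical: R_cond = ln(r_o/r_i)/(2πkL), R_conv = 1/(h·2πrL)):
R_brass pipe wall = ln(99/95)/(2π×101×4.6) = 1.413×10^-5 K/W
R_perlite board = ln(123/99)/(2π×0.0476×4.6) = 0.1578 K/W
R_cellular glass = ln(168/123)/(2π×0.0451×4.6) = 0.2392 K/W
R_outer film = 1/(h_o·2πr_oL) = 1/(7.2×2π×0.168×4.6) = 0.0286 K/W
R_total = 0.4256 K/W
Q = ΔT/R_total = 103/0.4256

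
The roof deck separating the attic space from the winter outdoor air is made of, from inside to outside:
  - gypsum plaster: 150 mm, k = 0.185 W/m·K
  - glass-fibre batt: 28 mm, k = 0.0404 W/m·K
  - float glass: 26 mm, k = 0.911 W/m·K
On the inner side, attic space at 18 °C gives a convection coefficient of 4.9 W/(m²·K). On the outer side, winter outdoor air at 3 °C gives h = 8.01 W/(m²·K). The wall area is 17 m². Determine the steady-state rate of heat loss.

Q ≈ 137 W

Thermal resistances in series:
R_inner film = 1/(h_i·A) = 1/(4.9×17) = 0.012 K/W
R_gypsum plaster = L/(kA) = 0.15/(0.185×17) = 0.04769 K/W
R_glass-fibre batt = L/(kA) = 0.028/(0.0404×17) = 0.04077 K/W
R_float glass = L/(kA) = 0.026/(0.911×17) = 0.001679 K/W
R_outer film = 1/(h_o·A) = 1/(8.01×17) = 0.007344 K/W
R_total = 0.1095 K/W
Q = ΔT / R_total = 15 / 0.1095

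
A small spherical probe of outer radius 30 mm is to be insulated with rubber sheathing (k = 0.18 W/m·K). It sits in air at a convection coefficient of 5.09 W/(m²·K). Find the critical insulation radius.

For a sphere r_cr = 2k/h = 2×0.18/5.09
r_cr = 70.7 mm; since the bare radius (30 mm) is below r_cr, adding a thin layer of insulation will *increase* heat loss.

r_cr ≈ 70.7 mm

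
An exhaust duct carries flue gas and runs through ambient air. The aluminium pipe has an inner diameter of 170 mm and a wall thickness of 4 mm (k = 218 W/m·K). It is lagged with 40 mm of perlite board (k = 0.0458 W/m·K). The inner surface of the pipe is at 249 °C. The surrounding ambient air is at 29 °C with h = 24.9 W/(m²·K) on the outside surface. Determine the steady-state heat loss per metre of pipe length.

q′ ≈ 164 W/m

Per-layer cylindrical resistances, series-summed:
R_aluminium pipe wall = ln(89/85)/(2π×218×1) = 3.357×10^-5 K/W
R_perlite board = ln(129/89)/(2π×0.0458×1) = 1.29 K/W
R_outer film = 1/(h_o·2πr_oL) = 1/(24.9×2π×0.129×1) = 0.04955 K/W
R_total = 1.339 K/W
Q = ΔT/R_total = 220/1.339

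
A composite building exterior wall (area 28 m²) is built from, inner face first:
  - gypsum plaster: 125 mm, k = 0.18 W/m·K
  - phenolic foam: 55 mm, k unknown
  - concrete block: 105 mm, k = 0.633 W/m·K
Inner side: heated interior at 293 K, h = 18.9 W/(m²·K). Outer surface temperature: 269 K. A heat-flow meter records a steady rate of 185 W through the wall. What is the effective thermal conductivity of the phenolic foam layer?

k ≈ 0.0202 W/(m·K)

Using the resistance-network approach (series):
R_inner film = 1/(h_i·A) = 1/(18.9×28) = 0.00189 K/W
R_gypsum plaster = L/(kA) = 0.125/(0.18×28) = 0.0248 K/W
R_concrete block = L/(kA) = 0.105/(0.633×28) = 0.005924 K/W
Sum of known resistances R_other = 0.03262 K/W
Total R = ΔT/Q = 24/185 = 0.1297 K/W
R_phenolic foam = R_total − R_other = 0.09711 K/W
k = L/(R·A) = 0.055/(0.09711×28)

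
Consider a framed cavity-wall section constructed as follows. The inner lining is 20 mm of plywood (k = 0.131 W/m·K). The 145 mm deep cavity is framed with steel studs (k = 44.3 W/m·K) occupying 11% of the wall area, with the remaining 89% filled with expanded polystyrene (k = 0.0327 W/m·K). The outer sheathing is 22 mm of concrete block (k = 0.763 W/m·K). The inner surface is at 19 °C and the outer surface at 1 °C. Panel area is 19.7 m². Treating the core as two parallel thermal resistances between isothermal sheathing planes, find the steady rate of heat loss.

Sheathing layers in series; stud and cavity paths in parallel between them.
R_inner = 0.02/(0.131×19.7) = 0.00775 K/W
R_stud  = 0.145/(44.3×0.11×19.7) = 0.00151 K/W
R_cav   = 0.145/(0.0327×0.89×19.7) = 0.2529 K/W
1/R_core = 1/R_stud + 1/R_cav → R_core = 0.001501 K/W
R_outer = 0.022/(0.763×19.7) = 0.001464 K/W
R_total = 0.01071 K/W
Q = ΔT/R_total = 18/0.01071

Q ≈ 1680 W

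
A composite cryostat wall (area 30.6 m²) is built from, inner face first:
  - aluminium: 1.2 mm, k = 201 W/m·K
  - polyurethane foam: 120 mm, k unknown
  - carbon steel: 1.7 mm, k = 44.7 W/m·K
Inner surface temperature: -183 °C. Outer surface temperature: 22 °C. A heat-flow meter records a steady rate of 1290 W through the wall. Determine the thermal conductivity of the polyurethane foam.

k ≈ 0.0247 W/(m·K)

Thermal resistances in series:
R_aluminium = L/(kA) = 0.0012/(201×30.6) = 1.951×10^-7 K/W
R_carbon steel = L/(kA) = 0.0017/(44.7×30.6) = 1.243×10^-6 K/W
Sum of known resistances R_other = 1.438×10^-6 K/W
Total R = ΔT/Q = 205/1290 = 0.1589 K/W
R_polyurethane foam = R_total − R_other = 0.1589 K/W
k = L/(R·A) = 0.12/(0.1589×30.6)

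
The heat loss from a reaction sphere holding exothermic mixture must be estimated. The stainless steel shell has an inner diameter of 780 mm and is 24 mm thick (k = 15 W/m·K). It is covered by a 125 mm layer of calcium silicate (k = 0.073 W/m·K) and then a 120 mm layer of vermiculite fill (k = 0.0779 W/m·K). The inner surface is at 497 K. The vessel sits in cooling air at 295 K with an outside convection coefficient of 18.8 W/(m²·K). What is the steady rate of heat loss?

For a spherical shell R = (1/r₁ − 1/r₂)/(4πk); film R = 1/(h·4πr²). In series:
R_stainless steel shell = (1/0.39 − 1/0.414)/(4π×15) = 7.886×10^-4 K/W
R_calcium silicate = (1/0.414 − 1/0.539)/(4π×0.073) = 0.6106 K/W
R_vermiculite fill = (1/0.539 − 1/0.659)/(4π×0.0779) = 0.3451 K/W
R_outer film = 1/(h·4πr_o²) = 1/(18.8×4π×0.659²) = 0.009747 K/W
R_total = 0.9663 K/W
Q = ΔT/R_total = 202/0.9663

Q ≈ 209 W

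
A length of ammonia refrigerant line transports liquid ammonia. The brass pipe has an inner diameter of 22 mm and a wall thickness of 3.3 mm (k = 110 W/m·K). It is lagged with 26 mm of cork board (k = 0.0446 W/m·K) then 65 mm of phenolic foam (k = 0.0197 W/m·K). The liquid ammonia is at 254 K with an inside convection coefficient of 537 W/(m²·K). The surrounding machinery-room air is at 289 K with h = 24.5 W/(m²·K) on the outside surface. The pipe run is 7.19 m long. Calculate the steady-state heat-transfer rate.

Cylindrical conduction, so R = ln(r₂/r₁)/(2πkL) per layer, in series:
R_inner film = 1/(h_i·2πr₁L) = 1/(537×2π×0.011×7.19) = 0.003747 K/W
R_brass pipe wall = ln(14.3/11)/(2π×110×7.19) = 5.28×10^-5 K/W
R_cork board = ln(40.3/14.3)/(2π×0.0446×7.19) = 0.5142 K/W
R_phenolic foam = ln(105.3/40.3)/(2π×0.0197×7.19) = 1.079 K/W
R_outer film = 1/(h_o·2πr_oL) = 1/(24.5×2π×0.1053×7.19) = 0.00858 K/W
R_total = 1.606 K/W
Q = ΔT/R_total = 35/1.606

Q ≈ 21.8 W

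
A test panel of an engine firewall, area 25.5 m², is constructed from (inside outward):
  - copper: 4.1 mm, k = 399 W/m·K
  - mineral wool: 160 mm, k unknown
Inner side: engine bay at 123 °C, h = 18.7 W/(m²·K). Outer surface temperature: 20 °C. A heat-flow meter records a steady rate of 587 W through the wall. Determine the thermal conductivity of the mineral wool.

k ≈ 0.0362 W/(m·K)

Series thermal resistances:
R_inner film = 1/(h_i·A) = 1/(18.7×25.5) = 0.002097 K/W
R_copper = L/(kA) = 0.0041/(399×25.5) = 4.03×10^-7 K/W
Sum of known resistances R_other = 0.002097 K/W
Total R = ΔT/Q = 103/587 = 0.1755 K/W
R_mineral wool = R_total − R_other = 0.1734 K/W
k = L/(R·A) = 0.16/(0.1734×25.5)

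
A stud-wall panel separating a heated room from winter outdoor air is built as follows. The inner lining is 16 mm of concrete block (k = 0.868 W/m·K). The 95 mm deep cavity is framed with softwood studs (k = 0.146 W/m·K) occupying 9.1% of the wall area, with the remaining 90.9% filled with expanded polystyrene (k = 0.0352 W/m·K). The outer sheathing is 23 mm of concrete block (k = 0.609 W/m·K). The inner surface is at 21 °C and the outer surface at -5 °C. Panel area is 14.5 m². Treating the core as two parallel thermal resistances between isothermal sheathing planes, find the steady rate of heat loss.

Sheathing layers in series; stud and cavity paths in parallel between them.
R_inner = 0.016/(0.868×14.5) = 0.001271 K/W
R_stud  = 0.095/(0.146×0.091×14.5) = 0.4931 K/W
R_cav   = 0.095/(0.0352×0.909×14.5) = 0.2048 K/W
1/R_core = 1/R_stud + 1/R_cav → R_core = 0.1447 K/W
R_outer = 0.023/(0.609×14.5) = 0.002605 K/W
R_total = 0.1486 K/W
Q = ΔT/R_total = 26/0.1486

Q ≈ 175 W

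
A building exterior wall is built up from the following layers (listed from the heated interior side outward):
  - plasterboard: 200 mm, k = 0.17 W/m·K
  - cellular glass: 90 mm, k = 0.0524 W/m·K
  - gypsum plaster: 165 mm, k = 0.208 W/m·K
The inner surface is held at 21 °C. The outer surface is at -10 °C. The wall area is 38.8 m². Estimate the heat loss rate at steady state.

Using the resistance-network approach (series):
R_plasterboard = L/(kA) = 0.2/(0.17×38.8) = 0.03032 K/W
R_cellular glass = L/(kA) = 0.09/(0.0524×38.8) = 0.04427 K/W
R_gypsum plaster = L/(kA) = 0.165/(0.208×38.8) = 0.02045 K/W
R_total = 0.09503 K/W
Q = ΔT / R_total = 31 / 0.09503

Q ≈ 326 W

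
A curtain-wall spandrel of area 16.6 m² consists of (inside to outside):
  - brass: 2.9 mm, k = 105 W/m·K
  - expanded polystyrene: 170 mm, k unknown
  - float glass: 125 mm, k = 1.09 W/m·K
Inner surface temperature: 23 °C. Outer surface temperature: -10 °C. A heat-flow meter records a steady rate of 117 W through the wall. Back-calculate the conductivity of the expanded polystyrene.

k ≈ 0.0372 W/(m·K)

Model the wall as resistances in series:
R_brass = L/(kA) = 0.0029/(105×16.6) = 1.664×10^-6 K/W
R_float glass = L/(kA) = 0.125/(1.09×16.6) = 0.006908 K/W
Sum of known resistances R_other = 0.00691 K/W
Total R = ΔT/Q = 33/117 = 0.2821 K/W
R_expanded polystyrene = R_total − R_other = 0.2751 K/W
k = L/(R·A) = 0.17/(0.2751×16.6)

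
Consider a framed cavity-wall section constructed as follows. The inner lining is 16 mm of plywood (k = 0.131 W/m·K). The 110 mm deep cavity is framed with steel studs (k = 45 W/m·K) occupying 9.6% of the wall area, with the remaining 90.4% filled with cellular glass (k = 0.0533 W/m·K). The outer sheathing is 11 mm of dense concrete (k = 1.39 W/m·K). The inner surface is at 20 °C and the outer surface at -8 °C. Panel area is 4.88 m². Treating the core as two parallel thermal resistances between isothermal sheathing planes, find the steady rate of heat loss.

Sheathing layers in series; stud and cavity paths in parallel between them.
R_inner = 0.016/(0.131×4.88) = 0.02503 K/W
R_stud  = 0.11/(45×0.096×4.88) = 0.005218 K/W
R_cav   = 0.11/(0.0533×0.904×4.88) = 0.4678 K/W
1/R_core = 1/R_stud + 1/R_cav → R_core = 0.00516 K/W
R_outer = 0.011/(1.39×4.88) = 0.001622 K/W
R_total = 0.03181 K/W
Q = ΔT/R_total = 28/0.03181

Q ≈ 880 W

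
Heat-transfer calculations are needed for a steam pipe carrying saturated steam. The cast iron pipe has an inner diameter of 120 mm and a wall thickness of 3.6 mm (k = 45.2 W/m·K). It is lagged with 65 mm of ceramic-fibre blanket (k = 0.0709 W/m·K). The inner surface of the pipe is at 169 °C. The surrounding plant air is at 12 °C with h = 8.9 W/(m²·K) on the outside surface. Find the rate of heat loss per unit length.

Cylindrical conduction, so R = ln(r₂/r₁)/(2πkL) per layer, in series:
R_cast iron pipe wall = ln(63.6/60)/(2π×45.2×1) = 2.052×10^-4 K/W
R_ceramic-fibre blanket = ln(128.6/63.6)/(2π×0.0709×1) = 1.581 K/W
R_outer film = 1/(h_o·2πr_oL) = 1/(8.9×2π×0.1286×1) = 0.1391 K/W
R_total = 1.72 K/W
Q = ΔT/R_total = 157/1.72

q′ ≈ 91.3 W/m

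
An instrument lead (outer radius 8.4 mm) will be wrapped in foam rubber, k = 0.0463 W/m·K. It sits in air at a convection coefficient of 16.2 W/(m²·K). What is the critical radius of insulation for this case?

r_cr ≈ 2.86 mm

For a cylinder r_cr = k/h = 0.0463/16.2
r_cr = 2.86 mm; since the bare radius (8.4 mm) is above r_cr, any added insulation will reduce heat loss.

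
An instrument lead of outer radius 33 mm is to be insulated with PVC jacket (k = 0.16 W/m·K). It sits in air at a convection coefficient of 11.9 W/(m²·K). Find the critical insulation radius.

For a cylinder r_cr = k/h = 0.16/11.9
r_cr = 13.4 mm; since the bare radius (33 mm) is above r_cr, any added insulation will reduce heat loss.

r_cr ≈ 13.4 mm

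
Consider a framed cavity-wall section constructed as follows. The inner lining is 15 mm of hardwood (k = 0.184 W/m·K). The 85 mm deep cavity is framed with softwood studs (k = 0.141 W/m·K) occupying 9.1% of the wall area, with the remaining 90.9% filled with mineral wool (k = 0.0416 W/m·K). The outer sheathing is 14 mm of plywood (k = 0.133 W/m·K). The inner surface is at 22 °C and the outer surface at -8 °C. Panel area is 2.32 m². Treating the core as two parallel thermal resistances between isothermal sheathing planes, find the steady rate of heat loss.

Sheathing layers in series; stud and cavity paths in parallel between them.
R_inner = 0.015/(0.184×2.32) = 0.03514 K/W
R_stud  = 0.085/(0.141×0.091×2.32) = 2.855 K/W
R_cav   = 0.085/(0.0416×0.909×2.32) = 0.9689 K/W
1/R_core = 1/R_stud + 1/R_cav → R_core = 0.7234 K/W
R_outer = 0.014/(0.133×2.32) = 0.04537 K/W
R_total = 0.8039 K/W
Q = ΔT/R_total = 30/0.8039

Q ≈ 37.3 W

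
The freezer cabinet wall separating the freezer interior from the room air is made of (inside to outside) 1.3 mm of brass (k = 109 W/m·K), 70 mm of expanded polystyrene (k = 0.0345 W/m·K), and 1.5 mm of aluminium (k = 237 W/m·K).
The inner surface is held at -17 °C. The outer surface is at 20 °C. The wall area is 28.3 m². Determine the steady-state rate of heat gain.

Q ≈ 516 W

Series thermal resistances:
R_brass = L/(kA) = 0.0013/(109×28.3) = 4.214×10^-7 K/W
R_expanded polystyrene = L/(kA) = 0.07/(0.0345×28.3) = 0.0717 K/W
R_aluminium = L/(kA) = 0.0015/(237×28.3) = 2.236×10^-7 K/W
R_total = 0.0717 K/W
Q = ΔT / R_total = 37 / 0.0717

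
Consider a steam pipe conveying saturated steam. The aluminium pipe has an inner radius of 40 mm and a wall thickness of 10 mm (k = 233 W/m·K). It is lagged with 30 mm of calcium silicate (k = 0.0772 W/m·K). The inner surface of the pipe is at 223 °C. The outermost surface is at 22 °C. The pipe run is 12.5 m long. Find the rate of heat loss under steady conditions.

Cylindrical conduction, so R = ln(r₂/r₁)/(2πkL) per layer, in series:
R_aluminium pipe wall = ln(50/40)/(2π×233×12.5) = 1.219×10^-5 K/W
R_calcium silicate = ln(80/50)/(2π×0.0772×12.5) = 0.07752 K/W
R_total = 0.07753 K/W
Q = ΔT/R_total = 201/0.07753

Q ≈ 2590 W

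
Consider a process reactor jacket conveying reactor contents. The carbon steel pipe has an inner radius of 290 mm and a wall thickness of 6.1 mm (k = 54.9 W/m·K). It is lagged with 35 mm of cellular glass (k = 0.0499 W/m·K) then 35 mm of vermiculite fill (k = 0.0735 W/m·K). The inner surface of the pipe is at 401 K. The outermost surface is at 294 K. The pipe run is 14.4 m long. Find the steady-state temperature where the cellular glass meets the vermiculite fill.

Cylindrical conduction, so R = ln(r₂/r₁)/(2πkL) per layer, in series:
R_carbon steel pipe wall = ln(296.1/290)/(2π×54.9×14.4) = 4.191×10^-6 K/W
R_cellular glass = ln(331.1/296.1)/(2π×0.0499×14.4) = 0.02475 K/W
R_vermiculite fill = ln(366.1/331.1)/(2π×0.0735×14.4) = 0.01511 K/W
R_total = 0.03986 K/W
Q = ΔT/R_total = 107/0.03986
Q = 2680 W
T_interface = T_inner − Q·ΣR(inner→interface) = 401 − 2680×0.02475

T ≈ 335 K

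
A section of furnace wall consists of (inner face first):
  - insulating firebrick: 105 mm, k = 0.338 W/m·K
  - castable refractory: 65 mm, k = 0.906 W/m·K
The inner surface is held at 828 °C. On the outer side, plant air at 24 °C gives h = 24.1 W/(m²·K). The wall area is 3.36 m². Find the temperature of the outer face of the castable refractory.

T ≈ 103 °C

Series thermal resistances:
R_insulating firebrick = L/(kA) = 0.105/(0.338×3.36) = 0.09246 K/W
R_castable refractory = L/(kA) = 0.065/(0.906×3.36) = 0.02135 K/W
R_outer film = 1/(h_o·A) = 1/(24.1×3.36) = 0.01235 K/W
R_total = 0.1262 K/W;  Q = ΔT/R_total = 804/0.1262 = 6373 W
T_interface = T_inner − Q·ΣR(inner→interface) = 828 − 6370×0.1138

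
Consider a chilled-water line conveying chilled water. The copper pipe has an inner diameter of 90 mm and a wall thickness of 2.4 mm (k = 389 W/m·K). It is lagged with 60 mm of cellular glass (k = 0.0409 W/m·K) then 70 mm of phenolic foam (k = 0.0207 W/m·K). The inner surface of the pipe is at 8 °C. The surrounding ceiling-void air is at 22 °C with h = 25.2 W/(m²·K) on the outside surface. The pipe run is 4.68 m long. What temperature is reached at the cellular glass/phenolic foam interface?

Treating each annulus and film as a series resistance:
R_copper pipe wall = ln(47.4/45)/(2π×389×4.68) = 4.542×10^-6 K/W
R_cellular glass = ln(107.4/47.4)/(2π×0.0409×4.68) = 0.6801 K/W
R_phenolic foam = ln(177.4/107.4)/(2π×0.0207×4.68) = 0.8245 K/W
R_outer film = 1/(h_o·2πr_oL) = 1/(25.2×2π×0.1774×4.68) = 0.007607 K/W
R_total = 1.512 K/W
Q = ΔT/R_total = 14/1.512
Q = 9.26 W
T_interface = T_inner + Q·ΣR(inner→interface) = 8 + 9.26×0.6801

T ≈ 14.3 °C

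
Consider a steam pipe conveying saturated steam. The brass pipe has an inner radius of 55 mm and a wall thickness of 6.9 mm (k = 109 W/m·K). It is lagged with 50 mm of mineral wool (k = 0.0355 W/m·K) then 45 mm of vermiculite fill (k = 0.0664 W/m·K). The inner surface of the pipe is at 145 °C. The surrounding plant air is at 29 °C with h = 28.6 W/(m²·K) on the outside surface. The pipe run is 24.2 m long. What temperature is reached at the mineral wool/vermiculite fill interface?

Radial resistances (cylindrical: R_cond = ln(r_o/r_i)/(2πkL), R_conv = 1/(h·2πrL)):
R_brass pipe wall = ln(61.9/55)/(2π×109×24.2) = 7.131×10^-6 K/W
R_mineral wool = ln(111.9/61.9)/(2π×0.0355×24.2) = 0.1097 K/W
R_vermiculite fill = ln(156.9/111.9)/(2π×0.0664×24.2) = 0.03348 K/W
R_outer film = 1/(h_o·2πr_oL) = 1/(28.6×2π×0.1569×24.2) = 0.001466 K/W
R_total = 0.1446 K/W
Q = ΔT/R_total = 116/0.1446
Q = 802 W
T_interface = T_inner − Q·ΣR(inner→interface) = 145 − 802×0.1097

T ≈ 57 °C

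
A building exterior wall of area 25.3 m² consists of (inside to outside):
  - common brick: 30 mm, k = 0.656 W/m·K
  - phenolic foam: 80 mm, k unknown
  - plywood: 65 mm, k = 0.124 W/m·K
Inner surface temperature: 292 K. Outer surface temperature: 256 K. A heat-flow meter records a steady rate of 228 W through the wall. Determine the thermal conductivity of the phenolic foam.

k ≈ 0.0234 W/(m·K)

Using the resistance-network approach (series):
R_common brick = L/(kA) = 0.03/(0.656×25.3) = 0.001808 K/W
R_plywood = L/(kA) = 0.065/(0.124×25.3) = 0.02072 K/W
Sum of known resistances R_other = 0.02253 K/W
Total R = ΔT/Q = 36/228 = 0.1579 K/W
R_phenolic foam = R_total − R_other = 0.1354 K/W
k = L/(R·A) = 0.08/(0.1354×25.3)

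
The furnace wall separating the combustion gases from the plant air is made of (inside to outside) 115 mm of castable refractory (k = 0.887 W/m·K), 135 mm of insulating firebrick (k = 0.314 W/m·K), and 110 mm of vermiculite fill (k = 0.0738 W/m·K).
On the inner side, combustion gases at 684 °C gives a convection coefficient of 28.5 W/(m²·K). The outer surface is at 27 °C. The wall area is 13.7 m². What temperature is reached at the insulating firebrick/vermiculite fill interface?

T ≈ 497 °C

Thermal resistances in series:
R_inner film = 1/(h_i·A) = 1/(28.5×13.7) = 0.002561 K/W
R_castable refractory = L/(kA) = 0.115/(0.887×13.7) = 0.009464 K/W
R_insulating firebrick = L/(kA) = 0.135/(0.314×13.7) = 0.03138 K/W
R_vermiculite fill = L/(kA) = 0.11/(0.0738×13.7) = 0.1088 K/W
R_total = 0.1522 K/W;  Q = ΔT/R_total = 657/0.1522 = 4317 W
T_interface = T_inner − Q·ΣR(inner→interface) = 684 − 4320×0.04341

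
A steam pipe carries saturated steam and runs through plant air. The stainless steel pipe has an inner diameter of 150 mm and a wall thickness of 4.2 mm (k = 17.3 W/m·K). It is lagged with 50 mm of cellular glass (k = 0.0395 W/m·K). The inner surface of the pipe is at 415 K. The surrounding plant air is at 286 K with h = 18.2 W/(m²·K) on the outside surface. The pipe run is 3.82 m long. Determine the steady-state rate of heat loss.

Radial resistances (cylindrical: R_cond = ln(r_o/r_i)/(2πkL), R_conv = 1/(h·2πrL)):
R_stainless steel pipe wall = ln(79.2/75)/(2π×17.3×3.82) = 1.312×10^-4 K/W
R_cellular glass = ln(129.2/79.2)/(2π×0.0395×3.82) = 0.5162 K/W
R_outer film = 1/(h_o·2πr_oL) = 1/(18.2×2π×0.1292×3.82) = 0.01772 K/W
R_total = 0.534 K/W
Q = ΔT/R_total = 129/0.534

Q ≈ 242 W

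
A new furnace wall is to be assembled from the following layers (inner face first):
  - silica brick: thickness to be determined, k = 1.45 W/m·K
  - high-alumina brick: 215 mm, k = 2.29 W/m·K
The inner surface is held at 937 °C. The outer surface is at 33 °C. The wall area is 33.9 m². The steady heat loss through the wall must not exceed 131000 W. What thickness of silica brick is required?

L ≈ 203 mm

Model the wall as resistances in series:
R_high-alumina brick = L/(kA) = 0.215/(2.29×33.9) = 0.00277 K/W
Sum of the known resistances R_other = 0.00277 K/W
Required total resistance R_tot = ΔT/Q_allow = 904/131000 = 0.006901 K/W
R_silica brick = R_tot − R_other = 0.004131 K/W
L = R·k·A = 0.004131×1.45×33.9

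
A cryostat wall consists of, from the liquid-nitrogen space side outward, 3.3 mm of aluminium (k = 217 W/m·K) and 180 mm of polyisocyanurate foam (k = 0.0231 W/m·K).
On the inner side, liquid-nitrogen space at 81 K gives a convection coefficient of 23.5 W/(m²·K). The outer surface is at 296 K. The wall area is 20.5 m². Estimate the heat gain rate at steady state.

Treating each layer as a thermal resistance in series:
R_inner film = 1/(h_i·A) = 1/(23.5×20.5) = 0.002076 K/W
R_aluminium = L/(kA) = 0.0033/(217×20.5) = 7.418×10^-7 K/W
R_polyisocyanurate foam = L/(kA) = 0.18/(0.0231×20.5) = 0.3801 K/W
R_total = 0.3822 K/W
Q = ΔT / R_total = 215 / 0.3822

Q ≈ 563 W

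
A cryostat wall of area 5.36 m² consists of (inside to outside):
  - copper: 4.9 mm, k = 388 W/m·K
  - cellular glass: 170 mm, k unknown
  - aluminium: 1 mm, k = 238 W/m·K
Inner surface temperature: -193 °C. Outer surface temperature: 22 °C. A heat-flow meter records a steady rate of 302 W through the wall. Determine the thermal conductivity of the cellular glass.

Model the wall as resistances in series:
R_copper = L/(kA) = 0.0049/(388×5.36) = 2.356×10^-6 K/W
R_aluminium = L/(kA) = 0.001/(238×5.36) = 7.839×10^-7 K/W
Sum of known resistances R_other = 3.14×10^-6 K/W
Total R = ΔT/Q = 215/302 = 0.7119 K/W
R_cellular glass = R_total − R_other = 0.7119 K/W
k = L/(R·A) = 0.17/(0.7119×5.36)

k ≈ 0.0446 W/(m·K)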